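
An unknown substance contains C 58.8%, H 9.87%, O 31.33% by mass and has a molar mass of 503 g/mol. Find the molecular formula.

C25H50O10

Assume 100 g: 58.8 g C, 9.87 g H, 31.33 g O.
n(C) = 58.8/12.01 = 4.896, n(H) = 9.87/1.008 = 9.792, n(O) = 31.33/16.00 = 1.958
Divide by the smallest (1.958 mol O): C 2.500, H 5.001, O 1.000
×2: C 5.00, H 10.00, O 2.00 → C5H10O2
Empirical-formula mass = 102.13 g/mol
n = 503 / 102.13 = 4.93 ≈ 5
Molecular formula = (C5H10O2)×5 = C25H50O10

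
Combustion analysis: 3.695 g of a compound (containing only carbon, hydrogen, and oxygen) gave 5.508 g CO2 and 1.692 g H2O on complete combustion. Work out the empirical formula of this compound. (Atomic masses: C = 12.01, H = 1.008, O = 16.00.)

C2H3O2

mol C = 5.508 / 44.01 = 0.1252; mass C = 0.1252 × 12.01 = 1.503 g
mol H = 2 × (1.692 / 18.02) = 0.1878; mass H = 0.1878 × 1.008 = 0.1893 g
mass O = 3.695 − (1.692) = 2.003 g → mol O = 0.1252
Smallest is C at 0.1252 mol; normalising gives C 1.000, H 1.500, O 1.000
Scaling by 2: C 2.00, H 3.00, O 2.00 → C2H3O2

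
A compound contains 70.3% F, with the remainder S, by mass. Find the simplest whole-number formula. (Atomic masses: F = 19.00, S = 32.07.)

Assume 100 g: 70.3 g F, 29.7 g S.
F: 70.3 g ÷ 19.00 g/mol = 3.7 mol
S: 29.7 g ÷ 32.07 g/mol = 0.9261 mol
Smallest is S at 0.9261 mol; normalising gives F 3.995, S 1.000
→ F4S

F4S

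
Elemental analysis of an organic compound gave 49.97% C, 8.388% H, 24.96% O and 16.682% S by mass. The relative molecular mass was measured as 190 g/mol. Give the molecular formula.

C8H16O3S

Assume 100 g: 49.97 g C, 8.388 g H, 24.96 g O, 16.682 g S.
C: 49.97 g ÷ 12.01 g/mol = 4.161 mol
H: 8.388 g ÷ 1.008 g/mol = 8.321 mol
O: 24.96 g ÷ 16.00 g/mol = 1.56 mol
S: 16.682 g ÷ 32.07 g/mol = 0.5202 mol
Divide by the smallest (0.5202 mol S): C 7.999, H 15.997, O 2.999, S 1.000
≈ 8:16:3:1 → C8H16O3S
Empirical-formula mass = 192.28 g/mol
n = 190 / 192.28 = 0.99 ≈ 1
Molecular formula = empirical formula = C8H16O3S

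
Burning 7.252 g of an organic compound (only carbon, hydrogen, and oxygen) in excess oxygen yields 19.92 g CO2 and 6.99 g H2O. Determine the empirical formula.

mol C = 19.92 / 44.01 = 0.4526; mass C = 0.4526 × 12.01 = 5.436 g
mol H = 2 × (6.99 / 18.02) = 0.7758; mass H = 0.7758 × 1.008 = 0.7820 g
mass O = 7.252 − (6.218) = 1.034 g → mol O = 0.06462
Ratios (÷ 0.06462): C 7.004, H 12.005, O 1.000
≈ 7:12:1 → C7H12O

C7H12O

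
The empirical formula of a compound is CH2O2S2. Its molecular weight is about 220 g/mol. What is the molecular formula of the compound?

C2H4O4S4

Empirical-formula mass = 110.17 g/mol
n = 220 / 110.17 = 2.00 ≈ 2
Molecular formula = (CH2O2S2)2 = C2H4O4S4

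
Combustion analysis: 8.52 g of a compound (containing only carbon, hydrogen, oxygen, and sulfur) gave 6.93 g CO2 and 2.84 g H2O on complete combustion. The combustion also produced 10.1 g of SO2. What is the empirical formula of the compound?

C2H4OS2

mol C = 6.93 / 44.01 = 0.1575; mass C = 0.1575 × 12.01 = 1.891 g
mol H = 2 × (2.84 / 18.02) = 0.3152; mass H = 0.3152 × 1.008 = 0.3177 g
mol S = 10.1 / 64.07 = 0.1576; mass S = 5.056 g
mass O = 8.52 − (7.264) = 1.256 g → mol O = 0.07848
Smallest is O at 0.07848 mol; normalising gives C 2.007, H 4.017, O 1.000, S 2.009
Ratio ≈ 2:4:1:2, so the empirical formula is C2H4OS2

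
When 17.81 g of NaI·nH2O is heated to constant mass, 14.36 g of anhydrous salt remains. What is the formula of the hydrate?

NaI·2H2O

Mass of water lost = 17.81 − 14.36 = 3.45 g → 3.45 / 18.02 = 0.1915 mol H2O
Molar mass of NaI = 149.89 g/mol → mol NaI = 14.36 / 149.89 = 0.0958
n = 0.1915 / 0.0958 = 2.00 ≈ 2 → NaI·2H2O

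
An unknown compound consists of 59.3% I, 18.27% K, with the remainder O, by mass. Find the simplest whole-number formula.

Assume 100 g: 59.3 g I, 18.27 g K, 22.43 g O.
n(I) = 59.3/126.90 = 0.4673, n(K) = 18.27/39.10 = 0.4673, n(O) = 22.43/16.00 = 1.402
Smallest is K at 0.4673 mol; normalising gives I 1.000, K 1.000, O 3.000
≈ 1:1:3 → IKO3

IKO3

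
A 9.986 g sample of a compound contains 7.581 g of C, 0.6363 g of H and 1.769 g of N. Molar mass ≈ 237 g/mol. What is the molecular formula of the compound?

C15H15N3

n(C) = 7.581/12.01 = 0.6312, n(H) = 0.6363/1.008 = 0.6312, n(N) = 1.769/14.01 = 0.1263
Divide by the smallest (0.1263 mol N): C 4.999, H 4.999, N 1.000
Ratio ≈ 5:5:1, so the empirical formula is C5H5N
Empirical-formula mass = 79.10 g/mol
n = 237 / 79.10 = 3.00 ≈ 3
Molecular formula = (C5H5N)×3 = C15H15N3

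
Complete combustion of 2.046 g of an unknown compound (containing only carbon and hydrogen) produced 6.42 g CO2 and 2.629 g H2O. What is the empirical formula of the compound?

CH2

mol C = 6.42 / 44.01 = 0.1459; mass C = 0.1459 × 12.01 = 1.752 g
mol H = 2 × (2.629 / 18.02) = 0.2918; mass H = 0.2918 × 1.008 = 0.2941 g
Ratios (÷ 0.1459): C 1.000, H 2.000
Ratio ≈ 1:2, so the empirical formula is CH2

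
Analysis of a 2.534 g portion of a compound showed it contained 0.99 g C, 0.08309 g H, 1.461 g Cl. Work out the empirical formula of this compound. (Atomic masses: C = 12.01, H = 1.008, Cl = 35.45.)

C2H2Cl

Moles — C: 0.99 / 12.01 = 0.08243 mol; H: 0.08309 / 1.008 = 0.08243 mol; Cl: 1.461 / 35.45 = 0.04121 mol
Smallest is Cl at 0.04121 mol; normalising gives C 2.000, H 2.000, Cl 1.000
≈ 2:2:1 → C2H2Cl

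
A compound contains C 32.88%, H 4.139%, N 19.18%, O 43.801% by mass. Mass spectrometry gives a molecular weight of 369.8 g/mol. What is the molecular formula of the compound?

Assume 100 g: 32.88 g C, 4.139 g H, 19.18 g N, 43.801 g O.
Moles — C: 32.88 / 12.01 = 2.738 mol; H: 4.139 / 1.008 = 4.106 mol; N: 19.18 / 14.01 = 1.369 mol; O: 43.801 / 16.00 = 2.738 mol
Divide by the smallest (1.369 mol N): C 2.000, H 2.999, N 1.000, O 2.000
→ C2H3NO2
Empirical-formula mass = 73.05 g/mol
n = 369.8 / 73.05 = 5.06 ≈ 5
Molecular formula = (C2H3NO2)×5 = C10H15N5O10

C10H15N5O10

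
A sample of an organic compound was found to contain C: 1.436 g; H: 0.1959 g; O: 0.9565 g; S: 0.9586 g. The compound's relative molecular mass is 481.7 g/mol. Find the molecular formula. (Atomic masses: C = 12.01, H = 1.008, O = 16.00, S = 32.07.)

Moles — C: 1.436 / 12.01 = 0.1196 mol; H: 0.1959 / 1.008 = 0.1943 mol; O: 0.9565 / 16.00 = 0.05978 mol; S: 0.9586 / 32.07 = 0.02989 mol
Smallest is S at 0.02989 mol; normalising gives C 4.000, H 6.502, O 2.000, S 1.000
×2: C 8.00, H 13.00, O 4.00, S 2.00 → C8H13O4S2
Empirical-formula mass = 237.32 g/mol
n = 481.7 / 237.32 = 2.03 ≈ 2
Molecular formula = (C8H13O4S2)×2 = C16H26O8S4

C16H26O8S4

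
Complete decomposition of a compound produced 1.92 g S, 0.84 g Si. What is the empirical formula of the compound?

Moles — S: 1.92 / 32.07 = 0.05987 mol; Si: 0.84 / 28.09 = 0.0299 mol
Ratios (÷ 0.0299): S 2.002, Si 1.000
→ S2Si

S2Si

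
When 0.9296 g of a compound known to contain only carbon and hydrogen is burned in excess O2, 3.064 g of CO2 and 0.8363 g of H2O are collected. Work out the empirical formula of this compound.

mol C = 3.064 / 44.01 = 0.06962; mass C = 0.06962 × 12.01 = 0.8361 g
mol H = 2 × (0.8363 / 18.02) = 0.09282; mass H = 0.09282 × 1.008 = 0.09356 g
Ratios (÷ 0.06962): C 1.000, H 1.333
×3: C 3.00, H 4.00 → C3H4

C3H4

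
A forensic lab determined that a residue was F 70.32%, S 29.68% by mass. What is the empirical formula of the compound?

Assume 100 g: 70.32 g F, 29.68 g S.
F: 70.32 g ÷ 19.00 g/mol = 3.701 mol
S: 29.68 g ÷ 32.07 g/mol = 0.9255 mol
Smallest is S at 0.9255 mol; normalising gives F 3.999, S 1.000
≈ 4:1 → F4S

F4S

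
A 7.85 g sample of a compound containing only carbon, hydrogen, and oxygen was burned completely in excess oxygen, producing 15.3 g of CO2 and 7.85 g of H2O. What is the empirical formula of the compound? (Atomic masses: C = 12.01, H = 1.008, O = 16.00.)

mol C = 15.3 / 44.01 = 0.3476; mass C = 0.3476 × 12.01 = 4.175 g
mol H = 2 × (7.85 / 18.02) = 0.8713; mass H = 0.8713 × 1.008 = 0.8782 g
mass O = 7.85 − (5.053) = 2.797 g → mol O = 0.1748
Ratios (÷ 0.1748): C 1.989, H 4.985, O 1.000
Ratio ≈ 2:5:1, so the empirical formula is C2H5O

C2H5O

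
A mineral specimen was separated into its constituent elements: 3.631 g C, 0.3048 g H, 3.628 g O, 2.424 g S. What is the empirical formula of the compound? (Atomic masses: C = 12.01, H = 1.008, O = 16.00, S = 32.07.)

C4H4O3S

C: 3.631 g ÷ 12.01 g/mol = 0.3023 mol
H: 0.3048 g ÷ 1.008 g/mol = 0.3024 mol
O: 3.628 g ÷ 16.00 g/mol = 0.2268 mol
S: 2.424 g ÷ 32.07 g/mol = 0.07558 mol
Ratios (÷ 0.07558): C 4.000, H 4.001, O 3.000, S 1.000
→ C4H4O3S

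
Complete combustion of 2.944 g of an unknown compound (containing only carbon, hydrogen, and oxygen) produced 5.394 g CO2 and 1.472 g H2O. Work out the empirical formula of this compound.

mol C = 5.394 / 44.01 = 0.1226; mass C = 0.1226 × 12.01 = 1.472 g
mol H = 2 × (1.472 / 18.02) = 0.1634; mass H = 0.1634 × 1.008 = 0.1647 g
mass O = 2.944 − (1.637) = 1.307 g → mol O = 0.08171
Smallest is O at 0.08171 mol; normalising gives C 1.500, H 1.999, O 1.000
Multiply by 2: C 3.00, H 4.00, O 2.00 → C3H4O2

C3H4O2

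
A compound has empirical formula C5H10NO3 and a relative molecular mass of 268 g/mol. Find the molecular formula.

C10H20N2O6

Empirical-formula mass = 132.14 g/mol
n = 268 / 132.14 = 2.03 ≈ 2
Molecular formula = (C5H10NO3)2 = C10H20N2O6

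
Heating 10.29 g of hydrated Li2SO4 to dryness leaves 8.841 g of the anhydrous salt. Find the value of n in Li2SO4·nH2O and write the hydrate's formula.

Mass of water lost = 10.29 − 8.841 = 1.449 g → 1.449 / 18.02 = 0.08041 mol H2O
Molar mass of Li2SO4 = 109.95 g/mol → mol Li2SO4 = 8.841 / 109.95 = 0.08041
n = 0.08041 / 0.08041 = 1.00 ≈ 1 → Li2SO4·H2O

Li2SO4·H2O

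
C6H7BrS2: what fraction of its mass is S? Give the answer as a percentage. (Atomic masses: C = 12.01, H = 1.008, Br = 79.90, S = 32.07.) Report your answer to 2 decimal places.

Molar mass = 6(12.01) + 7(1.008) + 1(79.90) + 2(32.07) = 223.156 g/mol
Mass of S per mole = 2 × 32.07 = 64.140 g
% S = 64.140 / 223.156 × 100 = 28.74%

28.74%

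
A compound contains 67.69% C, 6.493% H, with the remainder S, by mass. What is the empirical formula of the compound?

C7H8S

Assume 100 g: 67.69 g C, 6.493 g H, 25.817 g S.
n(C) = 67.69/12.01 = 5.636, n(H) = 6.493/1.008 = 6.441, n(S) = 25.817/32.07 = 0.805
Ratios (÷ 0.805): C 7.001, H 8.002, S 1.000
Ratio ≈ 7:8:1, so the empirical formula is C7H8S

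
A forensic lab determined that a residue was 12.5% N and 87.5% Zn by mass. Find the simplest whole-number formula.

N2Zn3

Assume 100 g: 12.5 g N, 87.5 g Zn.
n(N) = 12.5/14.01 = 0.8922, n(Zn) = 87.5/65.38 = 1.338
Divide by the smallest (0.8922 mol N): N 1.000, Zn 1.500
Multiply by 2: N 2.00, Zn 3.00 → N2Zn3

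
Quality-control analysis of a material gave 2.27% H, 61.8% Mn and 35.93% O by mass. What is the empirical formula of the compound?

Assume 100 g: 2.27 g H, 61.8 g Mn, 35.93 g O.
H: 2.27 g ÷ 1.008 g/mol = 2.252 mol
Mn: 61.8 g ÷ 54.94 g/mol = 1.125 mol
O: 35.93 g ÷ 16.00 g/mol = 2.246 mol
Divide by the smallest (1.125 mol Mn): H 2.002, Mn 1.000, O 1.996
Ratio ≈ 2:1:2, so the empirical formula is H2MnO2

H2MnO2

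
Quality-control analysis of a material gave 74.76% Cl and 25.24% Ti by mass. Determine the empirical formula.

Cl4Ti

Assume 100 g: 74.76 g Cl, 25.24 g Ti.
Moles — Cl: 74.76 / 35.45 = 2.109 mol; Ti: 25.24 / 47.87 = 0.5273 mol
Divide by the smallest (0.5273 mol Ti): Cl 4.000, Ti 1.000
≈ 4:1 → Cl4Ti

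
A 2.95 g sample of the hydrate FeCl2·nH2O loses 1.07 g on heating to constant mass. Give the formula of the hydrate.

FeCl2·4H2O

Mass of anhydrous FeCl2 = 2.95 − 1.07 = 1.88 g
mol H2O = 1.07 / 18.02 = 0.05938
Molar mass of FeCl2 = 126.75 g/mol → mol FeCl2 = 1.88 / 126.75 = 0.01483
n = 0.05938 / 0.01483 = 4.00 ≈ 4 → FeCl2·4H2O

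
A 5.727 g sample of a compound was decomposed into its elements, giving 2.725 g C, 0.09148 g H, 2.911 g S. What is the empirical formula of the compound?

C: 2.725 g ÷ 12.01 g/mol = 0.2269 mol
H: 0.09148 g ÷ 1.008 g/mol = 0.09075 mol
S: 2.911 g ÷ 32.07 g/mol = 0.09077 mol
Divide by the smallest (0.09075 mol H): C 2.500, H 1.000, S 1.000
Multiply by 2: C 5.00, H 2.00, S 2.00 → C5H2S2

C5H2S2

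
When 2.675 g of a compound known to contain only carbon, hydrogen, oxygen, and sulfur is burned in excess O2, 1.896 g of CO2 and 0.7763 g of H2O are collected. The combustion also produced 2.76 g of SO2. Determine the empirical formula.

CH2OS

mol C = 1.896 / 44.01 = 0.04308; mass C = 0.04308 × 12.01 = 0.5174 g
mol H = 2 × (0.7763 / 18.02) = 0.08616; mass H = 0.08616 × 1.008 = 0.08685 g
mol S = 2.76 / 64.07 = 0.04308; mass S = 1.382 g
mass O = 2.675 − (1.986) = 0.6892 g → mol O = 0.04308
Smallest is O at 0.04308 mol; normalising gives C 1.000, H 2.000, O 1.000, S 1.000
→ CH2OS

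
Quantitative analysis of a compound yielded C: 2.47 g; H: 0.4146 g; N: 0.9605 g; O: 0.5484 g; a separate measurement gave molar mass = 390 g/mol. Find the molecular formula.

C18H36N6O3

Moles — C: 2.47 / 12.01 = 0.2057 mol; H: 0.4146 / 1.008 = 0.4113 mol; N: 0.9605 / 14.01 = 0.06856 mol; O: 0.5484 / 16.00 = 0.03427 mol
Divide by the smallest (0.03427 mol O): C 6.000, H 12.000, N 2.000, O 1.000
≈ 6:12:2:1 → C6H12N2O
Empirical-formula mass = 128.18 g/mol
n = 390 / 128.18 = 3.04 ≈ 3
Molecular formula = (C6H12N2O)×3 = C18H36N6O3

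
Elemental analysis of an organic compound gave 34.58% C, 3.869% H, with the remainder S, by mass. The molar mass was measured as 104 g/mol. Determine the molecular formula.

Assume 100 g: 34.58 g C, 3.869 g H, 61.551 g S.
C: 34.58 g ÷ 12.01 g/mol = 2.879 mol
H: 3.869 g ÷ 1.008 g/mol = 3.838 mol
S: 61.551 g ÷ 32.07 g/mol = 1.919 mol
Divide by the smallest (1.919 mol S): C 1.500, H 2.000, S 1.000
×2: C 3.00, H 4.00, S 2.00 → C3H4S2
Empirical-formula mass = 104.20 g/mol
n = 104 / 104.20 = 1.00 ≈ 1
Molecular formula = empirical formula = C3H4S2

C3H4S2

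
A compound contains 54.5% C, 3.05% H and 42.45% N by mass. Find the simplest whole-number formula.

C3H2N2

Assume 100 g: 54.5 g C, 3.05 g H, 42.45 g N.
Moles — C: 54.5 / 12.01 = 4.538 mol; H: 3.05 / 1.008 = 3.026 mol; N: 42.45 / 14.01 = 3.03 mol
Ratios (÷ 3.026): C 1.500, H 1.000, N 1.001
×2: C 3.00, H 2.00, N 2.00 → C3H2N2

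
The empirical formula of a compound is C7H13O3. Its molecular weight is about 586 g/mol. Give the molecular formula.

C28H52O12

Empirical-formula mass = 145.17 g/mol
n = 586 / 145.17 = 4.04 ≈ 4
Molecular formula = (C7H13O3)4 = C28H52O12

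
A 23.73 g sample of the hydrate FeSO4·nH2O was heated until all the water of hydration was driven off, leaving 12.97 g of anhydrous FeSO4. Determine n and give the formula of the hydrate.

Mass of water lost = 23.73 − 12.97 = 10.76 g → 10.76 / 18.02 = 0.5971 mol H2O
Molar mass of FeSO4 = 151.92 g/mol → mol FeSO4 = 12.97 / 151.92 = 0.08537
n = 0.5971 / 0.08537 = 6.99 ≈ 7 → FeSO4·7H2O

FeSO4·7H2O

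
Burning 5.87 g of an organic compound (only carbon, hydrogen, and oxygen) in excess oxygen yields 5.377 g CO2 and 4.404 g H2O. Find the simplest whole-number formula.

CH4O2

mol C = 5.377 / 44.01 = 0.1222; mass C = 0.1222 × 12.01 = 1.467 g
mol H = 2 × (4.404 / 18.02) = 0.4888; mass H = 0.4888 × 1.008 = 0.4927 g
mass O = 5.87 − (1.960) = 3.910 g → mol O = 0.2444
Ratios (÷ 0.1222): C 1.000, H 4.001, O 2.000
≈ 1:4:2 → CH4O2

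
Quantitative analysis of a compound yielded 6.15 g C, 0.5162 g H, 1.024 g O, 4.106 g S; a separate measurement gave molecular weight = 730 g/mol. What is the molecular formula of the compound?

C: 6.15 g ÷ 12.01 g/mol = 0.5121 mol
H: 0.5162 g ÷ 1.008 g/mol = 0.5121 mol
O: 1.024 g ÷ 16.00 g/mol = 0.064 mol
S: 4.106 g ÷ 32.07 g/mol = 0.128 mol
Smallest is O at 0.064 mol; normalising gives C 8.001, H 8.002, O 1.000, S 2.001
Ratio ≈ 8:8:1:2, so the empirical formula is C8H8OS2
Empirical-formula mass = 184.28 g/mol
n = 730 / 184.28 = 3.96 ≈ 4
Molecular formula = (C8H8OS2)×4 = C32H32O4S8

C32H32O4S8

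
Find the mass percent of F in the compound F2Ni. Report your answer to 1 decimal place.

Molar mass = 2(19.00) + 1(58.69) = 96.690 g/mol
Mass of F per mole = 2 × 19.00 = 38.000 g
% F = 38.000 / 96.690 × 100 = 39.3%

39.3%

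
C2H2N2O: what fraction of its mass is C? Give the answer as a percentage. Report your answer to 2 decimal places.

Molar mass = 2(12.01) + 2(1.008) + 2(14.01) + 1(16.00) = 70.056 g/mol
Mass of C per mole = 2 × 12.01 = 24.020 g
% C = 24.020 / 70.056 × 100 = 34.29%

34.29%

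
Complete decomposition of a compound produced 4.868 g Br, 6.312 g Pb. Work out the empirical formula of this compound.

n(Br) = 4.868/79.90 = 0.06093, n(Pb) = 6.312/207.2 = 0.03046
Ratios (÷ 0.03046): Br 2.000, Pb 1.000
≈ 2:1 → Br2Pb

Br2Pb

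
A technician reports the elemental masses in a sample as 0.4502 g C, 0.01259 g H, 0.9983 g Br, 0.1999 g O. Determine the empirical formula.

C3HBrO

n(C) = 0.4502/12.01 = 0.03749, n(H) = 0.01259/1.008 = 0.01249, n(Br) = 0.9983/79.90 = 0.01249, n(O) = 0.1999/16.00 = 0.01249
Divide by the smallest (0.01249 mol H): C 3.001, H 1.000, Br 1.000, O 1.000
Ratio ≈ 3:1:1:1, so the empirical formula is C3HBrO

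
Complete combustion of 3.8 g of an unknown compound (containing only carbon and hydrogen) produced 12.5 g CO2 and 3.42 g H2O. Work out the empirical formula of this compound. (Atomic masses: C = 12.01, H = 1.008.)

C3H4

mol C = 12.5 / 44.01 = 0.2840; mass C = 0.2840 × 12.01 = 3.411 g
mol H = 2 × (3.42 / 18.02) = 0.3796; mass H = 0.3796 × 1.008 = 0.3826 g
Ratios (÷ 0.284): C 1.000, H 1.336
×3: C 3.00, H 4.01 → C3H4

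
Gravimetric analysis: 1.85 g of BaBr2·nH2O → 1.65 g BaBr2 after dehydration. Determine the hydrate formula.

BaBr2·2H2O

Mass of water lost = 1.85 − 1.65 = 0.2 g → 0.2 / 18.02 = 0.0111 mol H2O
Molar mass of BaBr2 = 297.13 g/mol → mol BaBr2 = 1.65 / 297.13 = 0.005553
n = 0.0111 / 0.005553 = 2.00 ≈ 2 → BaBr2·2H2O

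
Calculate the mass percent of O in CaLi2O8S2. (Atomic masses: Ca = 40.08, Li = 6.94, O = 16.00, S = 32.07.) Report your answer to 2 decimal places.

Molar mass = 1(40.08) + 2(6.94) + 8(16.00) + 2(32.07) = 246.100 g/mol
Mass of O per mole = 8 × 16.00 = 128.000 g
% O = 128.000 / 246.100 × 100 = 52.01%

52.01%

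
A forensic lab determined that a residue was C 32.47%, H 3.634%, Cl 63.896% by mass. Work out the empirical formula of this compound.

C3H4Cl2

Assume 100 g: 32.47 g C, 3.634 g H, 63.896 g Cl.
n(C) = 32.47/12.01 = 2.704, n(H) = 3.634/1.008 = 3.605, n(Cl) = 63.896/35.45 = 1.802
Smallest is Cl at 1.802 mol; normalising gives C 1.500, H 2.000, Cl 1.000
Scaling by 2: C 3.00, H 4.00, Cl 2.00 → C3H4Cl2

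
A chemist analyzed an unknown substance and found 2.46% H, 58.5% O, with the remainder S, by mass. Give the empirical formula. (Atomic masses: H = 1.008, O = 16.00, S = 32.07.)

H2O3S

Assume 100 g: 2.46 g H, 58.5 g O, 39.04 g S.
n(H) = 2.46/1.008 = 2.44, n(O) = 58.5/16.00 = 3.656, n(S) = 39.04/32.07 = 1.217
Divide by the smallest (1.217 mol S): H 2.005, O 3.003, S 1.000
≈ 2:3:1 → H2O3S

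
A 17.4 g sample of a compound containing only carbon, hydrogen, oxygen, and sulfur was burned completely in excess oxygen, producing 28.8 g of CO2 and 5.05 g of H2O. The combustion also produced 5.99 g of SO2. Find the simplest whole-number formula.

mol C = 28.8 / 44.01 = 0.6544; mass C = 0.6544 × 12.01 = 7.859 g
mol H = 2 × (5.05 / 18.02) = 0.5605; mass H = 0.5605 × 1.008 = 0.5650 g
mol S = 5.99 / 64.07 = 0.09349; mass S = 2.998 g
mass O = 17.4 − (11.42) = 5.977 g → mol O = 0.3736
Divide by the smallest (0.09349 mol S): C 7.000, H 5.995, O 3.996, S 1.000
≈ 7:6:4:1 → C7H6O4S

C7H6O4S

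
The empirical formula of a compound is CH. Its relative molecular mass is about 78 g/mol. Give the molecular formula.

Empirical-formula mass = 13.02 g/mol
n = 78 / 13.02 = 5.99 ≈ 6
Molecular formula = (CH)6 = C6H6

C6H6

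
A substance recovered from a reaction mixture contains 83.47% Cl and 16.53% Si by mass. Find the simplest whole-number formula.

Cl4Si

Assume 100 g: 83.47 g Cl, 16.53 g Si.
Moles — Cl: 83.47 / 35.45 = 2.355 mol; Si: 16.53 / 28.09 = 0.5885 mol
Smallest is Si at 0.5885 mol; normalising gives Cl 4.001, Si 1.000
→ Cl4Si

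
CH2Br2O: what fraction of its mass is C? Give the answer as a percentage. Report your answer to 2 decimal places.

6.33%

Molar mass = 1(12.01) + 2(1.008) + 2(79.90) + 1(16.00) = 189.826 g/mol
Mass of C per mole = 1 × 12.01 = 12.010 g
% C = 12.010 / 189.826 × 100 = 6.33%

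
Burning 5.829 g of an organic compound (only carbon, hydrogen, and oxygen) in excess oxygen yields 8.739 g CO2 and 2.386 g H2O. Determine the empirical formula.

mol C = 8.739 / 44.01 = 0.1986; mass C = 0.1986 × 12.01 = 2.385 g
mol H = 2 × (2.386 / 18.02) = 0.2648; mass H = 0.2648 × 1.008 = 0.2669 g
mass O = 5.829 − (2.652) = 3.177 g → mol O = 0.1986
Smallest is C at 0.1986 mol; normalising gives C 1.000, H 1.334, O 1.000
Scaling by 3: C 3.00, H 4.00, O 3.00 → C3H4O3

C3H4O3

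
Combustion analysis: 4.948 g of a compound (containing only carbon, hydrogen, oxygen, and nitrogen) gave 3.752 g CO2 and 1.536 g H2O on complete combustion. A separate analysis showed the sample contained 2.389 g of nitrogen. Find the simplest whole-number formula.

mol C = 3.752 / 44.01 = 0.08525; mass C = 0.08525 × 12.01 = 1.024 g
mol H = 2 × (1.536 / 18.02) = 0.1705; mass H = 0.1705 × 1.008 = 0.1718 g
mol N = 2.389 / 14.01 = 0.1705
mass O = 4.948 − (3.585) = 1.363 g → mol O = 0.08520
Divide by the smallest (0.0852 mol O): C 1.001, H 2.001, N 2.001, O 1.000
Ratio ≈ 1:2:2:1, so the empirical formula is CH2N2O

CH2N2O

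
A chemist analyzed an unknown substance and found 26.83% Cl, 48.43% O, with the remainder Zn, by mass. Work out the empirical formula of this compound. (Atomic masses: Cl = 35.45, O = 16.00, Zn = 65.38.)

Assume 100 g: 26.83 g Cl, 48.43 g O, 24.74 g Zn.
Moles — Cl: 26.83 / 35.45 = 0.7568 mol; O: 48.43 / 16.00 = 3.027 mol; Zn: 24.74 / 65.38 = 0.3784 mol
Divide by the smallest (0.3784 mol Zn): Cl 2.000, O 7.999, Zn 1.000
Ratio ≈ 2:8:1, so the empirical formula is Cl2O8Zn

Cl2O8Zn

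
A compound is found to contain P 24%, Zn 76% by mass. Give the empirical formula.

Assume 100 g: 24 g P, 76 g Zn.
P: 24 g ÷ 30.97 g/mol = 0.7749 mol
Zn: 76 g ÷ 65.38 g/mol = 1.162 mol
Smallest is P at 0.7749 mol; normalising gives P 1.000, Zn 1.500
Multiply by 2: P 2.00, Zn 3.00 → P2Zn3

P2Zn3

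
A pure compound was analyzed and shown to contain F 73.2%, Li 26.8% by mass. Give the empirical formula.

FLi

Assume 100 g: 73.2 g F, 26.8 g Li.
F: 73.2 g ÷ 19.00 g/mol = 3.853 mol
Li: 26.8 g ÷ 6.94 g/mol = 3.862 mol
Ratios (÷ 3.853): F 1.000, Li 1.002
≈ 1:1 → FLi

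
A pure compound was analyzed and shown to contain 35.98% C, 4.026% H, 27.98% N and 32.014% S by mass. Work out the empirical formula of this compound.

Assume 100 g: 35.98 g C, 4.026 g H, 27.98 g N, 32.014 g S.
C: 35.98 g ÷ 12.01 g/mol = 2.996 mol
H: 4.026 g ÷ 1.008 g/mol = 3.994 mol
N: 27.98 g ÷ 14.01 g/mol = 1.997 mol
S: 32.014 g ÷ 32.07 g/mol = 0.9983 mol
Divide by the smallest (0.9983 mol S): C 3.001, H 4.001, N 2.001, S 1.000
≈ 3:4:2:1 → C3H4N2S

C3H4N2S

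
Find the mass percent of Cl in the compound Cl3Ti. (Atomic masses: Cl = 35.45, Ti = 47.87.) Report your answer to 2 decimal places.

68.96%

Molar mass = 3(35.45) + 1(47.87) = 154.220 g/mol
Mass of Cl per mole = 3 × 35.45 = 106.350 g
% Cl = 106.350 / 154.220 × 100 = 68.96%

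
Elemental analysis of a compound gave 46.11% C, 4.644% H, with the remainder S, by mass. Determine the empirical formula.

Assume 100 g: 46.11 g C, 4.644 g H, 49.246 g S.
C: 46.11 g ÷ 12.01 g/mol = 3.839 mol
H: 4.644 g ÷ 1.008 g/mol = 4.607 mol
S: 49.246 g ÷ 32.07 g/mol = 1.536 mol
Ratios (÷ 1.536): C 2.500, H 3.000, S 1.000
×2: C 5.00, H 6.00, S 2.00 → C5H6S2

C5H6S2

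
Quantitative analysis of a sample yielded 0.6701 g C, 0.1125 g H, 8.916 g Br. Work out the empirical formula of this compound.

C: 0.6701 g ÷ 12.01 g/mol = 0.0558 mol
H: 0.1125 g ÷ 1.008 g/mol = 0.1116 mol
Br: 8.916 g ÷ 79.90 g/mol = 0.1116 mol
Ratios (÷ 0.0558): C 1.000, H 2.000, Br 2.000
→ CH2Br2

CH2Br2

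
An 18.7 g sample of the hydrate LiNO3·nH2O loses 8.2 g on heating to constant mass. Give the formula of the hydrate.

LiNO3·3H2O

Mass of anhydrous LiNO3 = 18.7 − 8.2 = 10.5 g
mol H2O = 8.2 / 18.02 = 0.455
Molar mass of LiNO3 = 68.95 g/mol → mol LiNO3 = 10.5 / 68.95 = 0.1523
n = 0.455 / 0.1523 = 2.99 ≈ 3 → LiNO3·3H2O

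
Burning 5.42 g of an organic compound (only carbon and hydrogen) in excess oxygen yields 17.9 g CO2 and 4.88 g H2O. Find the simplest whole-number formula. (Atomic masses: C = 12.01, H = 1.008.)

C3H4

mol C = 17.9 / 44.01 = 0.4067; mass C = 0.4067 × 12.01 = 4.885 g
mol H = 2 × (4.88 / 18.02) = 0.5416; mass H = 0.5416 × 1.008 = 0.5460 g
Smallest is C at 0.4067 mol; normalising gives C 1.000, H 1.332
×3: C 3.00, H 3.99 → C3H4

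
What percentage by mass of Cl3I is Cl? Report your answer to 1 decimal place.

Molar mass = 3(35.45) + 1(126.90) = 233.250 g/mol
Mass of Cl per mole = 3 × 35.45 = 106.350 g
% Cl = 106.350 / 233.250 × 100 = 45.6%

45.6%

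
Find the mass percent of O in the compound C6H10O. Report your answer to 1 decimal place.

Molar mass = 6(12.01) + 10(1.008) + 1(16.00) = 98.140 g/mol
Mass of O per mole = 1 × 16.00 = 16.000 g
% O = 16.000 / 98.140 × 100 = 16.3%

16.3%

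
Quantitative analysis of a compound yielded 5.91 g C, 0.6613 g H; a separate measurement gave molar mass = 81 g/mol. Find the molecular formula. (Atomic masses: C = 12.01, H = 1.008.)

C: 5.91 g ÷ 12.01 g/mol = 0.4921 mol
H: 0.6613 g ÷ 1.008 g/mol = 0.6561 mol
Divide by the smallest (0.4921 mol C): C 1.000, H 1.333
Scaling by 3: C 3.00, H 4.00 → C3H4
Empirical-formula mass = 40.06 g/mol
n = 81 / 40.06 = 2.02 ≈ 2
Molecular formula = (C3H4)×2 = C6H8

C6H8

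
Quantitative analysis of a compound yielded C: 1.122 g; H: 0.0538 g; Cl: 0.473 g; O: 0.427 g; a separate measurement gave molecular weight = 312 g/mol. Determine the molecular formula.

C14H8Cl2O4

C: 1.122 g ÷ 12.01 g/mol = 0.09342 mol
H: 0.0538 g ÷ 1.008 g/mol = 0.05337 mol
Cl: 0.473 g ÷ 35.45 g/mol = 0.01334 mol
O: 0.427 g ÷ 16.00 g/mol = 0.02669 mol
Ratios (÷ 0.01334): C 7.002, H 4.000, Cl 1.000, O 2.000
≈ 7:4:1:2 → C7H4ClO2
Empirical-formula mass = 155.55 g/mol
n = 312 / 155.55 = 2.01 ≈ 2
Molecular formula = (C7H4ClO2)×2 = C14H8Cl2O4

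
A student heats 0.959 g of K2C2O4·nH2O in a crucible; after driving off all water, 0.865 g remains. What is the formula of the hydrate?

K2C2O4·H2O

Mass of water lost = 0.959 − 0.865 = 0.094 g → 0.094 / 18.02 = 0.005216 mol H2O
Molar mass of K2C2O4 = 166.22 g/mol → mol K2C2O4 = 0.865 / 166.22 = 0.005204
n = 0.005216 / 0.005204 = 1.00 ≈ 1 → K2C2O4·H2O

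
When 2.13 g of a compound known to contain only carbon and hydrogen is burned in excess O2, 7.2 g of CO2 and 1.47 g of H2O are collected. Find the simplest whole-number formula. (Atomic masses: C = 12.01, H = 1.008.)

CH

mol C = 7.2 / 44.01 = 0.1636; mass C = 0.1636 × 12.01 = 1.965 g
mol H = 2 × (1.47 / 18.02) = 0.1632; mass H = 0.1632 × 1.008 = 0.1645 g
Ratios (÷ 0.1632): C 1.003, H 1.000
Ratio ≈ 1:1, so the empirical formula is CH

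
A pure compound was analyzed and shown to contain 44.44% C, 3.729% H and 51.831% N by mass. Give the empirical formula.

CHN

Assume 100 g: 44.44 g C, 3.729 g H, 51.831 g N.
Moles — C: 44.44 / 12.01 = 3.7 mol; H: 3.729 / 1.008 = 3.699 mol; N: 51.831 / 14.01 = 3.7 mol
Smallest is H at 3.699 mol; normalising gives C 1.000, H 1.000, N 1.000
→ CHN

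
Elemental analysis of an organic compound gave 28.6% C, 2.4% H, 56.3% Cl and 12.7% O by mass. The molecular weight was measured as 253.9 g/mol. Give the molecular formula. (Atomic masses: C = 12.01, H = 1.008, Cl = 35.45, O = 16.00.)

Assume 100 g: 28.6 g C, 2.4 g H, 56.3 g Cl, 12.7 g O.
Moles — C: 28.6 / 12.01 = 2.381 mol; H: 2.4 / 1.008 = 2.381 mol; Cl: 56.3 / 35.45 = 1.588 mol; O: 12.7 / 16.00 = 0.7937 mol
Smallest is O at 0.7937 mol; normalising gives C 3.000, H 3.000, Cl 2.001, O 1.000
→ C3H3Cl2O
Empirical-formula mass = 125.95 g/mol
n = 253.9 / 125.95 = 2.02 ≈ 2
Molecular formula = (C3H3Cl2O)×2 = C6H6Cl4O2

C6H6Cl4O2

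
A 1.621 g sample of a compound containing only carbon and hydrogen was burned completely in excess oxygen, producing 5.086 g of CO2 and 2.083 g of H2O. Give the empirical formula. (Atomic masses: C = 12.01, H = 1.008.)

CH2

mol C = 5.086 / 44.01 = 0.1156; mass C = 0.1156 × 12.01 = 1.388 g
mol H = 2 × (2.083 / 18.02) = 0.2312; mass H = 0.2312 × 1.008 = 0.2330 g
Divide by the smallest (0.1156 mol C): C 1.000, H 2.001
Ratio ≈ 1:2, so the empirical formula is CH2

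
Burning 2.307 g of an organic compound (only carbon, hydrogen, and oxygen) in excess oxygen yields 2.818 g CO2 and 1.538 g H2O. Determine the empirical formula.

mol C = 2.818 / 44.01 = 0.06403; mass C = 0.06403 × 12.01 = 0.7690 g
mol H = 2 × (1.538 / 18.02) = 0.1707; mass H = 0.1707 × 1.008 = 0.1721 g
mass O = 2.307 − (0.9411) = 1.366 g → mol O = 0.08537
Smallest is C at 0.06403 mol; normalising gives C 1.000, H 2.666, O 1.333
Multiply by 3: C 3.00, H 8.00, O 4.00 → C3H8O4

C3H8O4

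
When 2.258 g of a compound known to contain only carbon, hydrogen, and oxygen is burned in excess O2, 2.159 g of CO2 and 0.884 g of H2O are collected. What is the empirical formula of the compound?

mol C = 2.159 / 44.01 = 0.04906; mass C = 0.04906 × 12.01 = 0.5892 g
mol H = 2 × (0.884 / 18.02) = 0.09811; mass H = 0.09811 × 1.008 = 0.09890 g
mass O = 2.258 − (0.6881) = 1.570 g → mol O = 0.09812
Divide by the smallest (0.04906 mol C): C 1.000, H 2.000, O 2.000
Ratio ≈ 1:2:2, so the empirical formula is CH2O2

CH2O2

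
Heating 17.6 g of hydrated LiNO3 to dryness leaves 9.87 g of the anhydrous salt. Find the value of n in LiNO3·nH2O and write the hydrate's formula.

LiNO3·3H2O

Mass of water lost = 17.6 − 9.87 = 7.73 g → 7.73 / 18.02 = 0.429 mol H2O
Molar mass of LiNO3 = 68.95 g/mol → mol LiNO3 = 9.87 / 68.95 = 0.1431
n = 0.429 / 0.1431 = 3.00 ≈ 3 → LiNO3·3H2O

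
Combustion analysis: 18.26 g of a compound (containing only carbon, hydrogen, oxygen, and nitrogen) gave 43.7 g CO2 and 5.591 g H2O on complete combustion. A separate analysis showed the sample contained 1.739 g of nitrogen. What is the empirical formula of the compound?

C8H5NO2

mol C = 43.7 / 44.01 = 0.9930; mass C = 0.9930 × 12.01 = 11.93 g
mol H = 2 × (5.591 / 18.02) = 0.6205; mass H = 0.6205 × 1.008 = 0.6255 g
mol N = 1.739 / 14.01 = 0.1241
mass O = 18.26 − (14.29) = 3.970 g → mol O = 0.2481
Ratios (÷ 0.1241): C 8.000, H 4.999, N 1.000, O 1.999
→ C8H5NO2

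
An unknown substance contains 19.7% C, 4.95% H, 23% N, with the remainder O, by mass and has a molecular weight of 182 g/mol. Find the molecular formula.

Assume 100 g: 19.7 g C, 4.95 g H, 23 g N, 52.35 g O.
Moles — C: 19.7 / 12.01 = 1.64 mol; H: 4.95 / 1.008 = 4.911 mol; N: 23 / 14.01 = 1.642 mol; O: 52.35 / 16.00 = 3.272 mol
Smallest is C at 1.64 mol; normalising gives C 1.000, H 2.994, N 1.001, O 1.995
→ CH3NO2
Empirical-formula mass = 61.04 g/mol
n = 182 / 61.04 = 2.98 ≈ 3
Molecular formula = (CH3NO2)×3 = C3H9N3O6

C3H9N3O6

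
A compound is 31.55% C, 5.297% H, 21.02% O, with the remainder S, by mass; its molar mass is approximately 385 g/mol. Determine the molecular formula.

Assume 100 g: 31.55 g C, 5.297 g H, 21.02 g O, 42.133 g S.
C: 31.55 g ÷ 12.01 g/mol = 2.627 mol
H: 5.297 g ÷ 1.008 g/mol = 5.255 mol
O: 21.02 g ÷ 16.00 g/mol = 1.314 mol
S: 42.133 g ÷ 32.07 g/mol = 1.314 mol
Divide by the smallest (1.314 mol O): C 2.000, H 4.000, O 1.000, S 1.000
≈ 2:4:1:1 → C2H4OS
Empirical-formula mass = 76.12 g/mol
n = 385 / 76.12 = 5.06 ≈ 5
Molecular formula = (C2H4OS)×5 = C10H20O5S5

C10H20O5S5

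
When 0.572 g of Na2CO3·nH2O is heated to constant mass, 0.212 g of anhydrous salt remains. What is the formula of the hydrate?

Mass of water lost = 0.572 − 0.212 = 0.36 g → 0.36 / 18.02 = 0.01998 mol H2O
Molar mass of Na2CO3 = 105.99 g/mol → mol Na2CO3 = 0.212 / 105.99 = 0.002
n = 0.01998 / 0.002 = 9.99 ≈ 10 → Na2CO3·10H2O

Na2CO3·10H2O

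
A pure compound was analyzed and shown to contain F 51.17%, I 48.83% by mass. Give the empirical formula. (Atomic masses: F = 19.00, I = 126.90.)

F7I

Assume 100 g: 51.17 g F, 48.83 g I.
n(F) = 51.17/19.00 = 2.693, n(I) = 48.83/126.90 = 0.3848
Divide by the smallest (0.3848 mol I): F 6.999, I 1.000
→ F7I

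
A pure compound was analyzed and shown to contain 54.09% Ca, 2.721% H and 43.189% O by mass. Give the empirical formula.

CaH2O2

Assume 100 g: 54.09 g Ca, 2.721 g H, 43.189 g O.
n(Ca) = 54.09/40.08 = 1.35, n(H) = 2.721/1.008 = 2.699, n(O) = 43.189/16.00 = 2.699
Divide by the smallest (1.35 mol Ca): Ca 1.000, H 2.000, O 2.000
Ratio ≈ 1:2:2, so the empirical formula is CaH2O2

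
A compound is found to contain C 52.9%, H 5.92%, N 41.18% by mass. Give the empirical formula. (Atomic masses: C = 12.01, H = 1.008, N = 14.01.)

C3H4N2

Assume 100 g: 52.9 g C, 5.92 g H, 41.18 g N.
Moles — C: 52.9 / 12.01 = 4.405 mol; H: 5.92 / 1.008 = 5.873 mol; N: 41.18 / 14.01 = 2.939 mol
Ratios (÷ 2.939): C 1.499, H 1.998, N 1.000
Multiply by 2: C 3.00, H 4.00, N 2.00 → C3H4N2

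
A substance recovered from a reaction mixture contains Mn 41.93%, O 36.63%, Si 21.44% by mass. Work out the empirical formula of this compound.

MnO3Si

Assume 100 g: 41.93 g Mn, 36.63 g O, 21.44 g Si.
Moles — Mn: 41.93 / 54.94 = 0.7632 mol; O: 36.63 / 16.00 = 2.289 mol; Si: 21.44 / 28.09 = 0.7633 mol
Divide by the smallest (0.7632 mol Mn): Mn 1.000, O 3.000, Si 1.000
Ratio ≈ 1:3:1, so the empirical formula is MnO3Si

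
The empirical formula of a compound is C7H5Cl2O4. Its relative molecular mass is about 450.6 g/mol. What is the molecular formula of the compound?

C14H10Cl4O8

Empirical-formula mass = 224.01 g/mol
n = 450.6 / 224.01 = 2.01 ≈ 2
Molecular formula = (C7H5Cl2O4)2 = C14H10Cl4O8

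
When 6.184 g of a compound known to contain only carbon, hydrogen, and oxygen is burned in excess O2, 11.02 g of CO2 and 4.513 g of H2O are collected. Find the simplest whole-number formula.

mol C = 11.02 / 44.01 = 0.2504; mass C = 0.2504 × 12.01 = 3.007 g
mol H = 2 × (4.513 / 18.02) = 0.5009; mass H = 0.5009 × 1.008 = 0.5049 g
mass O = 6.184 − (3.512) = 2.672 g → mol O = 0.1670
Divide by the smallest (0.167 mol O): C 1.499, H 3.000, O 1.000
Scaling by 2: C 3.00, H 6.00, O 2.00 → C3H6O2

C3H6O2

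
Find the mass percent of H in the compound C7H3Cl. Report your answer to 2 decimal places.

2.47%

Molar mass = 7(12.01) + 3(1.008) + 1(35.45) = 122.544 g/mol
Mass of H per mole = 3 × 1.008 = 3.024 g
% H = 3.024 / 122.544 × 100 = 2.47%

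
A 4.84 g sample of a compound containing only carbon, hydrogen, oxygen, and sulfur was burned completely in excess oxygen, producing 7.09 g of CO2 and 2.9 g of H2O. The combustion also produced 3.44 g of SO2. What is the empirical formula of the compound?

mol C = 7.09 / 44.01 = 0.1611; mass C = 0.1611 × 12.01 = 1.935 g
mol H = 2 × (2.9 / 18.02) = 0.3219; mass H = 0.3219 × 1.008 = 0.3244 g
mol S = 3.44 / 64.07 = 0.05369; mass S = 1.722 g
mass O = 4.84 − (3.981) = 0.8589 g → mol O = 0.05368
Smallest is O at 0.05368 mol; normalising gives C 3.001, H 5.996, O 1.000, S 1.000
≈ 3:6:1:1 → C3H6OS

C3H6OS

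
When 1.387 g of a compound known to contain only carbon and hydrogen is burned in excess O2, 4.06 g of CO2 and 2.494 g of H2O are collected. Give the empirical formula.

CH3

mol C = 4.06 / 44.01 = 0.09225; mass C = 0.09225 × 12.01 = 1.108 g
mol H = 2 × (2.494 / 18.02) = 0.2768; mass H = 0.2768 × 1.008 = 0.2790 g
Divide by the smallest (0.09225 mol C): C 1.000, H 3.001
Ratio ≈ 1:3, so the empirical formula is CH3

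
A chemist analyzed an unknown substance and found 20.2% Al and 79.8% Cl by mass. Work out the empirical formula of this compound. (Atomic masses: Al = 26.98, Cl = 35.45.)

AlCl3

Assume 100 g: 20.2 g Al, 79.8 g Cl.
n(Al) = 20.2/26.98 = 0.7487, n(Cl) = 79.8/35.45 = 2.251
Ratios (÷ 0.7487): Al 1.000, Cl 3.007
≈ 1:3 → AlCl3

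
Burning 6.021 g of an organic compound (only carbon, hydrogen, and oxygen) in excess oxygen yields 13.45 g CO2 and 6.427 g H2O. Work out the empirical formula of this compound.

C3H7O

mol C = 13.45 / 44.01 = 0.3056; mass C = 0.3056 × 12.01 = 3.670 g
mol H = 2 × (6.427 / 18.02) = 0.7133; mass H = 0.7133 × 1.008 = 0.7190 g
mass O = 6.021 − (4.389) = 1.632 g → mol O = 0.1020
Ratios (÷ 0.102): C 2.997, H 6.995, O 1.000
→ C3H7O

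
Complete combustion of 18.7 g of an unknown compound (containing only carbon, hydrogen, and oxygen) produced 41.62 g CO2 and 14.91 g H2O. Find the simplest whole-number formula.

mol C = 41.62 / 44.01 = 0.9457; mass C = 0.9457 × 12.01 = 11.36 g
mol H = 2 × (14.91 / 18.02) = 1.655; mass H = 1.655 × 1.008 = 1.668 g
mass O = 18.7 − (13.03) = 5.674 g → mol O = 0.3546
Divide by the smallest (0.3546 mol O): C 2.667, H 4.666, O 1.000
×3: C 8.00, H 14.00, O 3.00 → C8H14O3

C8H14O3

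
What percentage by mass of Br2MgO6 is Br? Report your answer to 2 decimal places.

57.05%

Molar mass = 2(79.90) + 1(24.31) + 6(16.00) = 280.110 g/mol
Mass of Br per mole = 2 × 79.90 = 159.800 g
% Br = 159.800 / 280.110 × 100 = 57.05%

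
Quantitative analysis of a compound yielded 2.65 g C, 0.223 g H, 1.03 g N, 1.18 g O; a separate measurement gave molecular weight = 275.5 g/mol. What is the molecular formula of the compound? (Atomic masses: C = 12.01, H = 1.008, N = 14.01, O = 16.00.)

Moles — C: 2.65 / 12.01 = 0.2206 mol; H: 0.223 / 1.008 = 0.2212 mol; N: 1.03 / 14.01 = 0.07352 mol; O: 1.18 / 16.00 = 0.07375 mol
Smallest is N at 0.07352 mol; normalising gives C 3.001, H 3.009, N 1.000, O 1.003
→ C3H3NO
Empirical-formula mass = 69.06 g/mol
n = 275.5 / 69.06 = 3.99 ≈ 4
Molecular formula = (C3H3NO)×4 = C12H12N4O4

C12H12N4O4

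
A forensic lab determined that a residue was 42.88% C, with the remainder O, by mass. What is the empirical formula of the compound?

Assume 100 g: 42.88 g C, 57.12 g O.
n(C) = 42.88/12.01 = 3.57, n(O) = 57.12/16.00 = 3.57
Ratios (÷ 3.57): C 1.000, O 1.000
≈ 1:1 → CO

CO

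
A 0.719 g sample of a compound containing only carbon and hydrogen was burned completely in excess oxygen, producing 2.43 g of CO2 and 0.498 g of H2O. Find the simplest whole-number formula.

CH

mol C = 2.43 / 44.01 = 0.05521; mass C = 0.05521 × 12.01 = 0.6631 g
mol H = 2 × (0.498 / 18.02) = 0.05527; mass H = 0.05527 × 1.008 = 0.05571 g
Smallest is C at 0.05521 mol; normalising gives C 1.000, H 1.001
→ CH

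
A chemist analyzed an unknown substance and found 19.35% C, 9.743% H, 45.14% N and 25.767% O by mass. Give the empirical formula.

Assume 100 g: 19.35 g C, 9.743 g H, 45.14 g N, 25.767 g O.
n(C) = 19.35/12.01 = 1.611, n(H) = 9.743/1.008 = 9.666, n(N) = 45.14/14.01 = 3.222, n(O) = 25.767/16.00 = 1.61
Divide by the smallest (1.61 mol O): C 1.000, H 6.002, N 2.001, O 1.000
→ CH6N2O

CH6N2O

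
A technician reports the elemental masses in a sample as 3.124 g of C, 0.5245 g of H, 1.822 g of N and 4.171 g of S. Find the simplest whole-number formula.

Moles — C: 3.124 / 12.01 = 0.2601 mol; H: 0.5245 / 1.008 = 0.5203 mol; N: 1.822 / 14.01 = 0.13 mol; S: 4.171 / 32.07 = 0.1301 mol
Divide by the smallest (0.13 mol N): C 2.000, H 4.001, N 1.000, S 1.000
→ C2H4NS

C2H4NS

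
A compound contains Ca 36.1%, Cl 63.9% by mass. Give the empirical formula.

CaCl2

Assume 100 g: 36.1 g Ca, 63.9 g Cl.
Ca: 36.1 g ÷ 40.08 g/mol = 0.9007 mol
Cl: 63.9 g ÷ 35.45 g/mol = 1.803 mol
Ratios (÷ 0.9007): Ca 1.000, Cl 2.001
Ratio ≈ 1:2, so the empirical formula is CaCl2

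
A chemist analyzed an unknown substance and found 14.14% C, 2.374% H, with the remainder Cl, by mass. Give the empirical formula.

CH2Cl2

Assume 100 g: 14.14 g C, 2.374 g H, 83.486 g Cl.
C: 14.14 g ÷ 12.01 g/mol = 1.177 mol
H: 2.374 g ÷ 1.008 g/mol = 2.355 mol
Cl: 83.486 g ÷ 35.45 g/mol = 2.355 mol
Divide by the smallest (1.177 mol C): C 1.000, H 2.000, Cl 2.000
≈ 1:2:2 → CH2Cl2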